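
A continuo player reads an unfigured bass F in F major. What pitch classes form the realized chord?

An unfigured bass implies 5/3.
A third above F in this key is A.
A fifth above F in this key is C.
Together with the bass F, this spells F major in root position.

F, A, C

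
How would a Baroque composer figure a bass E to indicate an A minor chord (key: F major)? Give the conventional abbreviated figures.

6/4

E is the fifth of A minor, so the chord is in second inversion.
A triad in second inversion is figured 6/4, conventionally abbreviated 6/4.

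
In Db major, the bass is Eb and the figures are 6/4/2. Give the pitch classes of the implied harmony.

Eb, F, Ab, C

A second above Eb in this key is F.
A fourth above Eb in this key is Ab.
A sixth above Eb in this key is C.
Together with the bass Eb, this spells F minor seventh in third inversion.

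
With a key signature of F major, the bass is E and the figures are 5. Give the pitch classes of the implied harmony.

E, G, Bb

The written figures 5 are shorthand for 5/3: the 3 is implied.
A third above E in this key is G.
A fifth above E in this key is Bb.
Together with the bass E, this spells E diminished in root position.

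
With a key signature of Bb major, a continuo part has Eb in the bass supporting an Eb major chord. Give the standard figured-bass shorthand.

no figures

Eb is the root of Eb major, so the chord is in root position.
A triad in root position is figured 5/3, conventionally abbreviated (no figures — root-position triad).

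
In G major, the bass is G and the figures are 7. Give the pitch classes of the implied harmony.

The written figures 7 are shorthand for 7/5/3: the 5/3 are implied.
A third above G in this key is B.
A fifth above G in this key is D.
A seventh above G in this key is F#.
Together with the bass G, this spells G major seventh in root position.

G, B, D, F#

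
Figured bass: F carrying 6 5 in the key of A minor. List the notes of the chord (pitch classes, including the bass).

F, A, C, D

The written figures 6 5 are shorthand for 6/5/3: the 3 is implied.
A third above F in this key is A.
A fifth above F in this key is C.
A sixth above F in this key is D.
Together with the bass F, this spells D minor seventh in first inversion.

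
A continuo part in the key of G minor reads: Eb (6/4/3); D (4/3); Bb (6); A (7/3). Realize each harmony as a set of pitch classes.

Eb, G, A, C | D, F, G, Bb | Bb, D, G | A, C, Eb, G

Eb (6/4/3): Eb, G, A, C.
D (6/4/3): D, F, G, Bb.
Bb (6/3): Bb, D, G.
A (7/5/3): A, C, Eb, G.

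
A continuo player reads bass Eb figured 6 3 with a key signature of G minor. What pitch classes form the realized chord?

Eb, G, C

A third above Eb in this key is G.
A sixth above Eb in this key is C.
Together with the bass Eb, this spells C minor in first inversion.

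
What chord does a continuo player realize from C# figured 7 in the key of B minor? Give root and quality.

C# half-diminished seventh

The figures 7 indicate a seventh chord in root position.
In root position the bass is the root, so the root is C#.
The chord tones are C#, E, G, B, giving C# half-diminished seventh.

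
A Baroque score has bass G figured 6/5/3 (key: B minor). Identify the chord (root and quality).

E minor seventh

The figures 6/5/3 indicate a seventh chord in first inversion.
In first inversion the root lies a sixth above the bass: a sixth above G in B minor is E.
The chord tones are G, B, D, E, giving E minor seventh.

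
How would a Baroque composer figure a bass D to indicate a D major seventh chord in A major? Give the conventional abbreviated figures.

D is the root of D major seventh, so the chord is in root position.
A seventh chord in root position is figured 7/5/3, conventionally abbreviated 7.

7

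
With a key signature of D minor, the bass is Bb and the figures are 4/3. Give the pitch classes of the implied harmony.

Bb, D, E, G

The written figures 4/3 are shorthand for 6/4/3: the 6 is implied.
A third above Bb in this key is D.
A fourth above Bb in this key is E.
A sixth above Bb in this key is G.
Together with the bass Bb, this spells E half-diminished seventh in second inversion.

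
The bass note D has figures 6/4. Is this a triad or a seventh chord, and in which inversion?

triad, second inversion

Intervals of 6/4 above the bass form a triad; the bass is the fifth, so this is second inversion.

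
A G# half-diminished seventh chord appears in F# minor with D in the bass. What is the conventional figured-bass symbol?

D is the fifth of G# half-diminished seventh, so the chord is in second inversion.
A seventh chord in second inversion is figured 6/4/3, conventionally abbreviated 4/3.

4/3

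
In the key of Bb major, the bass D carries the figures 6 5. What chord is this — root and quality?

Bb major seventh

The figures 6 5 indicate a seventh chord in first inversion.
In first inversion the root lies a sixth above the bass: a sixth above D in Bb major is Bb.
The chord tones are D, F, A, Bb, giving Bb major seventh.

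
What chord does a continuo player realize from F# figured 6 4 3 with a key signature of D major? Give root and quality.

The figures 6 4 3 indicate a seventh chord in second inversion.
In second inversion the root lies a fourth above the bass: a fourth above F# in D major is B.
The chord tones are F#, A, B, D, giving B minor seventh.

B minor seventh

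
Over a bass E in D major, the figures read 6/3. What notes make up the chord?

A third above E in this key is G.
A sixth above E in this key is C#.
Together with the bass E, this spells C# diminished in first inversion.

E, G, C#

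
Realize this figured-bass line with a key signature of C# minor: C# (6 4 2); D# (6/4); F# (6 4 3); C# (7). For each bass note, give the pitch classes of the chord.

C# (6/4/2): C#, D#, F#, A.
D# (6/4): D#, G#, B.
F# (6/4/3): F#, A, B, D#.
C# (7/5/3): C#, E, G#, B.

C#, D#, F#, A | D#, G#, B | F#, A, B, D# | C#, E, G#, B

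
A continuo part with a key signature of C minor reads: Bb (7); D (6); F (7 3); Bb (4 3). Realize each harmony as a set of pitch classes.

Bb (7/5/3): Bb, D, F, Ab.
D (6/3): D, F, Bb.
F (7/5/3): F, Ab, C, Eb.
Bb (6/4/3): Bb, D, Eb, G.

Bb, D, F, Ab | D, F, Bb | F, Ab, C, Eb | Bb, D, Eb, G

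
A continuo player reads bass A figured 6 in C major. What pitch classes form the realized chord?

The written figures 6 are shorthand for 6/3: the 3 is implied.
A third above A in this key is C.
A sixth above A in this key is F.
Together with the bass A, this spells F major in first inversion.

A, C, F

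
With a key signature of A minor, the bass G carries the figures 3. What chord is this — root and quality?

The figures 3 indicate a triad in root position.
In root position the bass is the root, so the root is G.
The chord tones are G, B, D, giving G major.

G major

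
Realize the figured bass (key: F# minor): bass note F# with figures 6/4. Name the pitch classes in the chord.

A fourth above F# in this key is B.
A sixth above F# in this key is D.
Together with the bass F#, this spells B minor in second inversion.

F#, B, D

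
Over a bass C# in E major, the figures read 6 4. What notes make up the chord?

C#, F#, A

A fourth above C# in this key is F#.
A sixth above C# in this key is A.
Together with the bass C#, this spells F# minor in second inversion.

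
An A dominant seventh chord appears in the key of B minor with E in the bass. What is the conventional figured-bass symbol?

E is the fifth of A dominant seventh, so the chord is in second inversion.
A seventh chord in second inversion is figured 6/4/3, conventionally abbreviated 4/3.

4/3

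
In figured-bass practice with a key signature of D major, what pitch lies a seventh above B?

Counting 6 letter steps above B lands on A; in D major, that letter is A.

A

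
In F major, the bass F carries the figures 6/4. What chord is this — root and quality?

The figures 6/4 indicate a triad in second inversion.
In second inversion the root lies a fourth above the bass: a fourth above F in F major is Bb.
The chord tones are F, Bb, D, giving Bb major.

Bb major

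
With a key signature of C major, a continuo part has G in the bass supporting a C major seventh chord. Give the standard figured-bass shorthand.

4/3

G is the fifth of C major seventh, so the chord is in second inversion.
A seventh chord in second inversion is figured 6/4/3, conventionally abbreviated 4/3.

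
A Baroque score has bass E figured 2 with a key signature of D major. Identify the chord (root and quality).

F# minor seventh

The figures 2 indicate a seventh chord in third inversion.
In third inversion the root lies a second above the bass: a second above E in D major is F#.
The chord tones are E, F#, A, C#, giving F# minor seventh.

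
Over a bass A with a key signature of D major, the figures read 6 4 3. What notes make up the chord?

A third above A in this key is C#.
A fourth above A in this key is D.
A sixth above A in this key is F#.
Together with the bass A, this spells D major seventh in second inversion.

A, C#, D, F#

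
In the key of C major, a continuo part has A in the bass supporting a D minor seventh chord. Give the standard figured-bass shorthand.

4/3

A is the fifth of D minor seventh, so the chord is in second inversion.
A seventh chord in second inversion is figured 6/4/3, conventionally abbreviated 4/3.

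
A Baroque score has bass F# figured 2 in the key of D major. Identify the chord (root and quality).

The figures 2 indicate a seventh chord in third inversion.
In third inversion the root lies a second above the bass: a second above F# in D major is G.
The chord tones are F#, G, B, D, giving G major seventh.

G major seventh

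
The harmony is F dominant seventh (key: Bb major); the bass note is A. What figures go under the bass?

6/5

A is the third of F dominant seventh, so the chord is in first inversion.
A seventh chord in first inversion is figured 6/5/3, conventionally abbreviated 6/5.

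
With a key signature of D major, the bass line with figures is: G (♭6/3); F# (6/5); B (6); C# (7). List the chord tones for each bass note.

G, B, Eb | F#, A, C#, D | B, D, G | C#, E, G, B

G (b6/3): G, B, Eb.
F# (6/5/3): F#, A, C#, D.
B (6/3): B, D, G.
C# (7/5/3): C#, E, G, B.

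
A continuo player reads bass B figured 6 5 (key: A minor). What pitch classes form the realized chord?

The written figures 6 5 are shorthand for 6/5/3: the 3 is implied.
A third above B in this key is D.
A fifth above B in this key is F.
A sixth above B in this key is G.
Together with the bass B, this spells G dominant seventh in first inversion.

B, D, F, G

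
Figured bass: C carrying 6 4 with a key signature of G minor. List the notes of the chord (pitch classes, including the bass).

C, F, A

A fourth above C in this key is F.
A sixth above C in this key is A.
Together with the bass C, this spells F major in second inversion.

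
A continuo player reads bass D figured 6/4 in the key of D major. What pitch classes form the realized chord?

D, G, B

A fourth above D in this key is G.
A sixth above D in this key is B.
Together with the bass D, this spells G major in second inversion.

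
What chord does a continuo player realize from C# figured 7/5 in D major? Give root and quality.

The figures 7/5 indicate a seventh chord in root position.
In root position the bass is the root, so the root is C#.
The chord tones are C#, E, G, B, giving C# half-diminished seventh.

C# half-diminished seventh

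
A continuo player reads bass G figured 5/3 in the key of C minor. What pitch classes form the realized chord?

A third above G in this key is Bb.
A fifth above G in this key is D.
Together with the bass G, this spells G minor in root position.

G, Bb, D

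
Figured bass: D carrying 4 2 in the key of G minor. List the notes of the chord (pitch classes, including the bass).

The written figures 4 2 are shorthand for 6/4/2: the 6 is implied.
A second above D in this key is Eb.
A fourth above D in this key is G.
A sixth above D in this key is Bb.
Together with the bass D, this spells Eb major seventh in third inversion.

D, Eb, G, Bb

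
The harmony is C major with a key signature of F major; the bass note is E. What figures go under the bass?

E is the third of C major, so the chord is in first inversion.
A triad in first inversion is figured 6/3, conventionally abbreviated 6.

6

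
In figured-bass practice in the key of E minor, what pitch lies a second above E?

F#

Counting 1 letter step above E lands on F; in E minor, that letter is F#.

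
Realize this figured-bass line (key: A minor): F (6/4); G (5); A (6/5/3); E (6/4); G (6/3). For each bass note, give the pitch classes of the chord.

F, B, D | G, B, D | A, C, E, F | E, A, C | G, B, E

F (6/4): F, B, D.
G (5/3): G, B, D.
A (6/5/3): A, C, E, F.
E (6/4): E, A, C.
G (6/3): G, B, E.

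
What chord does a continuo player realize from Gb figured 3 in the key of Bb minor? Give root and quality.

The figures 3 indicate a triad in root position.
In root position the bass is the root, so the root is Gb.
The chord tones are Gb, Bb, Db, giving Gb major.

Gb major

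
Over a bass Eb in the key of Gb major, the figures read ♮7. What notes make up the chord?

The written figures ♮7 are shorthand for 7/5/3: the 5/3 are implied.
A third above Eb in this key is Gb.
A fifth above Eb in this key is Bb.
A seventh above Eb in this key is Db, made natural (D) by the ♮ figure.
Together with the bass Eb, this spells Eb minor-major seventh in root position.

Eb, Gb, Bb, D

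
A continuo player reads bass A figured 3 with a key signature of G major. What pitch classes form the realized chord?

The written figures 3 are shorthand for 5/3: the 5 is implied.
A third above A in this key is C.
A fifth above A in this key is E.
Together with the bass A, this spells A minor in root position.

A, C, E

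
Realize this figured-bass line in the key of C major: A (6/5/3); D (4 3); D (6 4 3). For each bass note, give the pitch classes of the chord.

A (6/5/3): A, C, E, F.
D (6/4/3): D, F, G, B.
D (6/4/3): D, F, G, B.

A, C, E, F | D, F, G, B | D, F, G, B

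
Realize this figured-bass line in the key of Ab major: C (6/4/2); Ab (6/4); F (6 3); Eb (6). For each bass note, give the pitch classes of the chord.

C (6/4/2): C, Db, F, Ab.
Ab (6/4): Ab, Db, F.
F (6/3): F, Ab, Db.
Eb (6/3): Eb, G, C.

C, Db, F, Ab | Ab, Db, F | F, Ab, Db | Eb, G, C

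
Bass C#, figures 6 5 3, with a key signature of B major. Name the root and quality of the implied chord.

A# half-diminished seventh

The figures 6 5 3 indicate a seventh chord in first inversion.
In first inversion the root lies a sixth above the bass: a sixth above C# in B major is A#.
The chord tones are C#, E, G#, A#, giving A# half-diminished seventh.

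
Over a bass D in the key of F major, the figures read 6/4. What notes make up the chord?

D, G, Bb

A fourth above D in this key is G.
A sixth above D in this key is Bb.
Together with the bass D, this spells G minor in second inversion.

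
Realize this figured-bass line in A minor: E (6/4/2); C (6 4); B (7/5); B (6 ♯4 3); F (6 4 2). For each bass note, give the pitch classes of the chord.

E, F, A, C | C, F, A | B, D, F, A | B, D, E#, G | F, G, B, D

E (6/4/2): E, F, A, C.
C (6/4): C, F, A.
B (7/5/3): B, D, F, A.
B (6/#4/3): B, D, E#, G.
F (6/4/2): F, G, B, D.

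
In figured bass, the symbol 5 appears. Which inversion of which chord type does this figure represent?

5 is shorthand for 5/3.
Intervals of 5/3 above the bass form a triad; the bass is the root, so this is root position.

triad, root position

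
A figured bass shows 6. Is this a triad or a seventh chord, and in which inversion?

6 is shorthand for 6/3.
Intervals of 6/3 above the bass form a triad; the bass is the third, so this is first inversion.

triad, first inversion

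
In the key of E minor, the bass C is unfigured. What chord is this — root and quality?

C major

An unfigured bass indicates a triad in root position.
In root position the bass is the root, so the root is C.
The chord tones are C, E, G, giving C major.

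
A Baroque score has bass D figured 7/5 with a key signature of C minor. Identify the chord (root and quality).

The figures 7/5 indicate a seventh chord in root position.
In root position the bass is the root, so the root is D.
The chord tones are D, F, Ab, C, giving D half-diminished seventh.

D half-diminished seventh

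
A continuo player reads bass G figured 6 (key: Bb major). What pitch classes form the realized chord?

G, Bb, Eb

The written figures 6 are shorthand for 6/3: the 3 is implied.
A third above G in this key is Bb.
A sixth above G in this key is Eb.
Together with the bass G, this spells Eb major in first inversion.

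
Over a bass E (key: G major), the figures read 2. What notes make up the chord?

E, F#, A, C

The written figures 2 are shorthand for 6/4/2: the 6/4 are implied.
A second above E in this key is F#.
A fourth above E in this key is A.
A sixth above E in this key is C.
Together with the bass E, this spells F# half-diminished seventh in third inversion.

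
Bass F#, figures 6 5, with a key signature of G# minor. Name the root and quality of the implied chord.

The figures 6 5 indicate a seventh chord in first inversion.
In first inversion the root lies a sixth above the bass: a sixth above F# in G# minor is D#.
The chord tones are F#, A#, C#, D#, giving D# minor seventh.

D# minor seventh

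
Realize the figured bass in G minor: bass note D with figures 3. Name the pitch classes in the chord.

D, F, A

The written figures 3 are shorthand for 5/3: the 5 is implied.
A third above D in this key is F.
A fifth above D in this key is A.
Together with the bass D, this spells D minor in root position.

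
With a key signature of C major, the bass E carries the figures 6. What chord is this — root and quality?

The figures 6 indicate a triad in first inversion.
In first inversion the root lies a sixth above the bass: a sixth above E in C major is C.
The chord tones are E, G, C, giving C major.

C major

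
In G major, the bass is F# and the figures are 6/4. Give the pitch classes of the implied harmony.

F#, B, D

A fourth above F# in this key is B.
A sixth above F# in this key is D.
Together with the bass F#, this spells B minor in second inversion.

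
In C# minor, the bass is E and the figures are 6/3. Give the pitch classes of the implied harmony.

A third above E in this key is G#.
A sixth above E in this key is C#.
Together with the bass E, this spells C# minor in first inversion.

E, G#, C#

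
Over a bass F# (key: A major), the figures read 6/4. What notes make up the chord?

F#, B, D

A fourth above F# in this key is B.
A sixth above F# in this key is D.
Together with the bass F#, this spells B minor in second inversion.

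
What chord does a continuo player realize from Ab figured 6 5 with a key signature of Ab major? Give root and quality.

The figures 6 5 indicate a seventh chord in first inversion.
In first inversion the root lies a sixth above the bass: a sixth above Ab in Ab major is F.
The chord tones are Ab, C, Eb, F, giving F minor seventh.

F minor seventh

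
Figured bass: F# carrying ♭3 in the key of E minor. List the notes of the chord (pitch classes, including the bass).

F#, Ab, C

The written figures ♭3 are shorthand for 5/3: the 5 is implied.
A third above F# in this key is A, lowered to Ab by the flat.
A fifth above F# in this key is C.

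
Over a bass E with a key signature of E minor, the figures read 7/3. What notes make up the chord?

E, G, B, D

The written figures 7/3 are shorthand for 7/5/3: the 5 is implied.
A third above E in this key is G.
A fifth above E in this key is B.
A seventh above E in this key is D.
Together with the bass E, this spells E minor seventh in root position.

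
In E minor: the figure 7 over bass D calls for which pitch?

C

Counting 6 letter steps above D lands on C; in E minor, that letter is C.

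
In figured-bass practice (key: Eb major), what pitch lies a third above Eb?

G

Counting 2 letter steps above Eb lands on G; in Eb major, that letter is G.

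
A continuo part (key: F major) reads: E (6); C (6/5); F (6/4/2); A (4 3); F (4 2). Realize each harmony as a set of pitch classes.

E, G, C | C, E, G, A | F, G, Bb, D | A, C, D, F | F, G, Bb, D

E (6/3): E, G, C.
C (6/5/3): C, E, G, A.
F (6/4/2): F, G, Bb, D.
A (6/4/3): A, C, D, F.
F (6/4/2): F, G, Bb, D.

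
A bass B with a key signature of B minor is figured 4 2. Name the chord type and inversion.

4 2 is shorthand for 6/4/2.
Intervals of 6/4/2 above the bass form a seventh chord; the bass is the seventh, so this is third inversion.

seventh chord, third inversion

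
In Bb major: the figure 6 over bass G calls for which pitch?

Counting 5 letter steps above G lands on E; in Bb major, that letter is Eb.

Eb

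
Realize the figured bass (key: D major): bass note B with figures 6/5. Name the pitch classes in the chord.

The written figures 6/5 are shorthand for 6/5/3: the 3 is implied.
A third above B in this key is D.
A fifth above B in this key is F#.
A sixth above B in this key is G.
Together with the bass B, this spells G major seventh in first inversion.

B, D, F#, G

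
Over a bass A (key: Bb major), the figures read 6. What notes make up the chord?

The written figures 6 are shorthand for 6/3: the 3 is implied.
A third above A in this key is C.
A sixth above A in this key is F.
Together with the bass A, this spells F major in first inversion.

A, C, F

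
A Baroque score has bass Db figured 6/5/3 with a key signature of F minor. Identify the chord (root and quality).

Bb minor seventh

The figures 6/5/3 indicate a seventh chord in first inversion.
In first inversion the root lies a sixth above the bass: a sixth above Db in F minor is Bb.
The chord tones are Db, F, Ab, Bb, giving Bb minor seventh.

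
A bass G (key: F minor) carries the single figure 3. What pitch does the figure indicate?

Bb

Counting 2 letter steps above G lands on B; in F minor, that letter is Bb.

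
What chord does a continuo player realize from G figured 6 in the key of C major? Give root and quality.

E minor

The figures 6 indicate a triad in first inversion.
In first inversion the root lies a sixth above the bass: a sixth above G in C major is E.
The chord tones are G, B, E, giving E minor.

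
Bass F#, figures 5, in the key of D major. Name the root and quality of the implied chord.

F# minor

The figures 5 indicate a triad in root position.
In root position the bass is the root, so the root is F#.
The chord tones are F#, A, C#, giving F# minor.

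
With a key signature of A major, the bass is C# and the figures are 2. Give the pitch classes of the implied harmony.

The written figures 2 are shorthand for 6/4/2: the 6/4 are implied.
A second above C# in this key is D.
A fourth above C# in this key is F#.
A sixth above C# in this key is A.
Together with the bass C#, this spells D major seventh in third inversion.

C#, D, F#, A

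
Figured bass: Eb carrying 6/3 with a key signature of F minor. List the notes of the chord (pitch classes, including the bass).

A third above Eb in this key is G.
A sixth above Eb in this key is C.
Together with the bass Eb, this spells C minor in first inversion.

Eb, G, C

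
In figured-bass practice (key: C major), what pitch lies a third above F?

Counting 2 letter steps above F lands on A; in C major, that letter is A.

A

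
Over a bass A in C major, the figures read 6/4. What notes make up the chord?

A fourth above A in this key is D.
A sixth above A in this key is F.
Together with the bass A, this spells D minor in second inversion.

A, D, F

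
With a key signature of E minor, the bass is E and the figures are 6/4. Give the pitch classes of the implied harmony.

E, A, C

A fourth above E in this key is A.
A sixth above E in this key is C.
Together with the bass E, this spells A minor in second inversion.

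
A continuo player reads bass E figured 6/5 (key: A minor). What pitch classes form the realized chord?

The written figures 6/5 are shorthand for 6/5/3: the 3 is implied.
A third above E in this key is G.
A fifth above E in this key is B.
A sixth above E in this key is C.
Together with the bass E, this spells C major seventh in first inversion.

E, G, B, C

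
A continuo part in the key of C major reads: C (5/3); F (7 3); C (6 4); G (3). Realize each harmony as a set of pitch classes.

C (5/3): C, E, G.
F (7/5/3): F, A, C, E.
C (6/4): C, F, A.
G (5/3): G, B, D.

C, E, G | F, A, C, E | C, F, A | G, B, D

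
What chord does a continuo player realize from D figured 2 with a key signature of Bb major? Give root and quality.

Eb major seventh

The figures 2 indicate a seventh chord in third inversion.
In third inversion the root lies a second above the bass: a second above D in Bb major is Eb.
The chord tones are D, Eb, G, Bb, giving Eb major seventh.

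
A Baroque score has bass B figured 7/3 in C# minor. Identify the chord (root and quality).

The figures 7/3 indicate a seventh chord in root position.
In root position the bass is the root, so the root is B.
The chord tones are B, D#, F#, A, giving B dominant seventh.

B dominant seventh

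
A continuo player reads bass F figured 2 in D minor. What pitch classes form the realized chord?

The written figures 2 are shorthand for 6/4/2: the 6/4 are implied.
A second above F in this key is G.
A fourth above F in this key is Bb.
A sixth above F in this key is D.
Together with the bass F, this spells G minor seventh in third inversion.

F, G, Bb, D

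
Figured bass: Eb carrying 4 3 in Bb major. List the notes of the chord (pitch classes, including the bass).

The written figures 4 3 are shorthand for 6/4/3: the 6 is implied.
A third above Eb in this key is G.
A fourth above Eb in this key is A.
A sixth above Eb in this key is C.
Together with the bass Eb, this spells A half-diminished seventh in second inversion.

Eb, G, A, C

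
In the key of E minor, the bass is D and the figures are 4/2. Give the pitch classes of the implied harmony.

The written figures 4/2 are shorthand for 6/4/2: the 6 is implied.
A second above D in this key is E.
A fourth above D in this key is G.
A sixth above D in this key is B.
Together with the bass D, this spells E minor seventh in third inversion.

D, E, G, B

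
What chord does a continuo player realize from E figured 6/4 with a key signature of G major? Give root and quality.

A minor

The figures 6/4 indicate a triad in second inversion.
In second inversion the root lies a fourth above the bass: a fourth above E in G major is A.
The chord tones are E, A, C, giving A minor.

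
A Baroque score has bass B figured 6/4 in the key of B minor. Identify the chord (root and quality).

E minor

The figures 6/4 indicate a triad in second inversion.
In second inversion the root lies a fourth above the bass: a fourth above B in B minor is E.
The chord tones are B, E, G, giving E minor.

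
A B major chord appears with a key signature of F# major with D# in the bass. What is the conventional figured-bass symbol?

6

D# is the third of B major, so the chord is in first inversion.
A triad in first inversion is figured 6/3, conventionally abbreviated 6.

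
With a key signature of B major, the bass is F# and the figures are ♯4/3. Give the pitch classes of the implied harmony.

F#, A#, B#, D#

The written figures ♯4/3 are shorthand for 6/4/3: the 6 is implied.
A third above F# in this key is A#.
A fourth above F# in this key is B, raised to B# by the sharp.
A sixth above F# in this key is D#.
Together with the bass F#, this spells B# half-diminished seventh in second inversion.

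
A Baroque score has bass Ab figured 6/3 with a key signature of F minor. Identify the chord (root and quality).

The figures 6/3 indicate a triad in first inversion.
In first inversion the root lies a sixth above the bass: a sixth above Ab in F minor is F.
The chord tones are Ab, C, F, giving F minor.

F minor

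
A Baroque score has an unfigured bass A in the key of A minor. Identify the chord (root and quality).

A minor

An unfigured bass indicates a triad in root position.
In root position the bass is the root, so the root is A.
The chord tones are A, C, E, giving A minor.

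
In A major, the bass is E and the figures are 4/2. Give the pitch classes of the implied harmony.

The written figures 4/2 are shorthand for 6/4/2: the 6 is implied.
A second above E in this key is F#.
A fourth above E in this key is A.
A sixth above E in this key is C#.
Together with the bass E, this spells F# minor seventh in third inversion.

E, F#, A, C#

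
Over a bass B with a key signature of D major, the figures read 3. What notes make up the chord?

B, D, F#

The written figures 3 are shorthand for 5/3: the 5 is implied.
A third above B in this key is D.
A fifth above B in this key is F#.
Together with the bass B, this spells B minor in root position.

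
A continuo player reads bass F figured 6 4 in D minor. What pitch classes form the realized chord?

A fourth above F in this key is Bb.
A sixth above F in this key is D.
Together with the bass F, this spells Bb major in second inversion.

F, Bb, D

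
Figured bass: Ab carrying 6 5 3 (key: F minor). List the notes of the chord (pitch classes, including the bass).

A third above Ab in this key is C.
A fifth above Ab in this key is Eb.
A sixth above Ab in this key is F.
Together with the bass Ab, this spells F minor seventh in first inversion.

Ab, C, Eb, F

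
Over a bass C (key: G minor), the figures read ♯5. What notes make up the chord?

C, Eb, G#

The written figures ♯5 are shorthand for 5/3: the 3 is implied.
A third above C in this key is Eb.
A fifth above C in this key is G, raised to G# by the sharp.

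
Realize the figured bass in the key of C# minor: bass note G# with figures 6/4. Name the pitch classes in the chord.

A fourth above G# in this key is C#.
A sixth above G# in this key is E.
Together with the bass G#, this spells C# minor in second inversion.

G#, C#, E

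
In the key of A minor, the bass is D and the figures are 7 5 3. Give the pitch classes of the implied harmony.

A third above D in this key is F.
A fifth above D in this key is A.
A seventh above D in this key is C.
Together with the bass D, this spells D minor seventh in root position.

D, F, A, C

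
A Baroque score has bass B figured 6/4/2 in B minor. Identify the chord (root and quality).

C# half-diminished seventh

The figures 6/4/2 indicate a seventh chord in third inversion.
In third inversion the root lies a second above the bass: a second above B in B minor is C#.
The chord tones are B, C#, E, G, giving C# half-diminished seventh.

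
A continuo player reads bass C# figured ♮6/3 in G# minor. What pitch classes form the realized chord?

A third above C# in this key is E.
A sixth above C# in this key is A#, made natural (A) by the ♮ figure.
Together with the bass C#, this spells A major in first inversion.

C#, E, A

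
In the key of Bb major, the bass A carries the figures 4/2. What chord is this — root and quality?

The figures 4/2 indicate a seventh chord in third inversion.
In third inversion the root lies a second above the bass: a second above A in Bb major is Bb.
The chord tones are A, Bb, D, F, giving Bb major seventh.

Bb major seventh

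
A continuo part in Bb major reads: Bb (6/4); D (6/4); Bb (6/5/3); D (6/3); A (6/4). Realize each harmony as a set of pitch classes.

Bb, Eb, G | D, G, Bb | Bb, D, F, G | D, F, Bb | A, D, F

Bb (6/4): Bb, Eb, G.
D (6/4): D, G, Bb.
Bb (6/5/3): Bb, D, F, G.
D (6/3): D, F, Bb.
A (6/4): A, D, F.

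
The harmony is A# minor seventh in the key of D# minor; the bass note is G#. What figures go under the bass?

4/2

G# is the seventh of A# minor seventh, so the chord is in third inversion.
A seventh chord in third inversion is figured 6/4/2, conventionally abbreviated 4/2.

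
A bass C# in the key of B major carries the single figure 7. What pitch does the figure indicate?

B

Counting 6 letter steps above C# lands on B; in B major, that letter is B.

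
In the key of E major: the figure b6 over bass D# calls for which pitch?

Bb

Counting 5 letter steps above D# lands on B; in E major, that letter is B.
The b6 figure lowers it a semitone, giving Bb.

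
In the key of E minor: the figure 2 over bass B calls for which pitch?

Counting 1 letter step above B lands on C; in E minor, that letter is C.

C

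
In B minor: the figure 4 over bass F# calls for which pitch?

Counting 3 letter steps above F# lands on B; in B minor, that letter is B.

B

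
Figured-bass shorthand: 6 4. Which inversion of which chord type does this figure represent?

triad, second inversion

Intervals of 6/4 above the bass form a triad; the bass is the fifth, so this is second inversion.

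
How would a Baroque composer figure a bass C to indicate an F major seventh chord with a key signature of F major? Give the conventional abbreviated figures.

4/3

C is the fifth of F major seventh, so the chord is in second inversion.
A seventh chord in second inversion is figured 6/4/3, conventionally abbreviated 4/3.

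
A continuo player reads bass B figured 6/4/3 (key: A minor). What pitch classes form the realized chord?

A third above B in this key is D.
A fourth above B in this key is E.
A sixth above B in this key is G.
Together with the bass B, this spells E minor seventh in second inversion.

B, D, E, G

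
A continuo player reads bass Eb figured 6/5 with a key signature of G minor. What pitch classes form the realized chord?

Eb, G, Bb, C

The written figures 6/5 are shorthand for 6/5/3: the 3 is implied.
A third above Eb in this key is G.
A fifth above Eb in this key is Bb.
A sixth above Eb in this key is C.
Together with the bass Eb, this spells C minor seventh in first inversion.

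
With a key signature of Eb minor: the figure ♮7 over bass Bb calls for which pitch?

A

Counting 6 letter steps above Bb lands on A; in Eb minor, that letter is Ab.
The ♮7 figure makes it natural, giving A.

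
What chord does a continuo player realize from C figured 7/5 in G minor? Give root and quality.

C minor seventh

The figures 7/5 indicate a seventh chord in root position.
In root position the bass is the root, so the root is C.
The chord tones are C, Eb, G, Bb, giving C minor seventh.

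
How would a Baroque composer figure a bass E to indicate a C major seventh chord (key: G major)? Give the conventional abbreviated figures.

E is the third of C major seventh, so the chord is in first inversion.
A seventh chord in first inversion is figured 6/5/3, conventionally abbreviated 6/5.

6/5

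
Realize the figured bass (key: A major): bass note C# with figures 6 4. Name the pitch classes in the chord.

A fourth above C# in this key is F#.
A sixth above C# in this key is A.
Together with the bass C#, this spells F# minor in second inversion.

C#, F#, A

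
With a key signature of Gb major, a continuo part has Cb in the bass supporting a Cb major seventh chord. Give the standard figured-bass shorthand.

7

Cb is the root of Cb major seventh, so the chord is in root position.
A seventh chord in root position is figured 7/5/3, conventionally abbreviated 7.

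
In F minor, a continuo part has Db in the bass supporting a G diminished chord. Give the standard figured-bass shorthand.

6/4

Db is the fifth of G diminished, so the chord is in second inversion.
A triad in second inversion is figured 6/4, conventionally abbreviated 6/4.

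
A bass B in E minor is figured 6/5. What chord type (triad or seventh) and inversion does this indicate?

6/5 is shorthand for 6/5/3.
Intervals of 6/5/3 above the bass form a seventh chord; the bass is the third, so this is first inversion.

seventh chord, first inversion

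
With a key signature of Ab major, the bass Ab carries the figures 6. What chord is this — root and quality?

F minor

The figures 6 indicate a triad in first inversion.
In first inversion the root lies a sixth above the bass: a sixth above Ab in Ab major is F.
The chord tones are Ab, C, F, giving F minor.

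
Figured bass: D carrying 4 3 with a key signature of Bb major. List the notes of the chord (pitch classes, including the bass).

D, F, G, Bb

The written figures 4 3 are shorthand for 6/4/3: the 6 is implied.
A third above D in this key is F.
A fourth above D in this key is G.
A sixth above D in this key is Bb.
Together with the bass D, this spells G minor seventh in second inversion.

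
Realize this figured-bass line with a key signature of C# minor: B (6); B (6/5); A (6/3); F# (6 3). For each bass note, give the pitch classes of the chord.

B (6/3): B, D#, G#.
B (6/5/3): B, D#, F#, G#.
A (6/3): A, C#, F#.
F# (6/3): F#, A, D#.

B, D#, G# | B, D#, F#, G# | A, C#, F# | F#, A, D#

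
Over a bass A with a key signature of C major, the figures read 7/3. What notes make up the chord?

The written figures 7/3 are shorthand for 7/5/3: the 5 is implied.
A third above A in this key is C.
A fifth above A in this key is E.
A seventh above A in this key is G.
Together with the bass A, this spells A minor seventh in root position.

A, C, E, G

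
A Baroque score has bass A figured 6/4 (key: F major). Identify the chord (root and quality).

The figures 6/4 indicate a triad in second inversion.
In second inversion the root lies a fourth above the bass: a fourth above A in F major is D.
The chord tones are A, D, F, giving D minor.

D minor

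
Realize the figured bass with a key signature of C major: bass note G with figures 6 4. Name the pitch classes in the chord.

G, C, E

A fourth above G in this key is C.
A sixth above G in this key is E.
Together with the bass G, this spells C major in second inversion.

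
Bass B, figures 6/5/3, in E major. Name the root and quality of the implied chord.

G# minor seventh

The figures 6/5/3 indicate a seventh chord in first inversion.
In first inversion the root lies a sixth above the bass: a sixth above B in E major is G#.
The chord tones are B, D#, F#, G#, giving G# minor seventh.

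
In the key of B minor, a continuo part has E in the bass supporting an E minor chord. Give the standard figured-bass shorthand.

no figures

E is the root of E minor, so the chord is in root position.
A triad in root position is figured 5/3, conventionally abbreviated (no figures — root-position triad).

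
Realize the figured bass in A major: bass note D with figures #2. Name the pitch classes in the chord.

The written figures #2 are shorthand for 6/4/2: the 6/4 are implied.
A second above D in this key is E, raised to E# by the sharp.
A fourth above D in this key is G#.
A sixth above D in this key is B.
Together with the bass D, this spells E# diminished seventh in third inversion.

D, E#, G#, B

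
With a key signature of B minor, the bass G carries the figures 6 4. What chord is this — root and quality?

C# diminished

The figures 6 4 indicate a triad in second inversion.
In second inversion the root lies a fourth above the bass: a fourth above G in B minor is C#.
The chord tones are G, C#, E, giving C# diminished.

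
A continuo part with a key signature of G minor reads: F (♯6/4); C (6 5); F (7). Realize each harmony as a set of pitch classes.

F, Bb, D# | C, Eb, G, A | F, A, C, Eb

F (#6/4): F, Bb, D#.
C (6/5/3): C, Eb, G, A.
F (7/5/3): F, A, C, Eb.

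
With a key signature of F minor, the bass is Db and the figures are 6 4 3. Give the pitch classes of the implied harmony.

Db, F, G, Bb

A third above Db in this key is F.
A fourth above Db in this key is G.
A sixth above Db in this key is Bb.
Together with the bass Db, this spells G half-diminished seventh in second inversion.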